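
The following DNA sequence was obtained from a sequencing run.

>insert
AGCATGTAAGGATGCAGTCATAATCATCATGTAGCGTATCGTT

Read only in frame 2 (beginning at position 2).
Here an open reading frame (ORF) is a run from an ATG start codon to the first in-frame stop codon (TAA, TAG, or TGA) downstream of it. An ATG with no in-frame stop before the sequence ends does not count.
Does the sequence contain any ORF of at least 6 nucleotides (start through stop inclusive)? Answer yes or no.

yes

Frame 2: GCA TGT AAG GAT GCA GTC ATA ATC ATC ATG TAG CGT ATC GTT — ATG at 29, stop TAG at 32 → 6 nt.
Frame 2 has an ORF of 6 nucleotides (positions 29–34) ≥ 6, so yes.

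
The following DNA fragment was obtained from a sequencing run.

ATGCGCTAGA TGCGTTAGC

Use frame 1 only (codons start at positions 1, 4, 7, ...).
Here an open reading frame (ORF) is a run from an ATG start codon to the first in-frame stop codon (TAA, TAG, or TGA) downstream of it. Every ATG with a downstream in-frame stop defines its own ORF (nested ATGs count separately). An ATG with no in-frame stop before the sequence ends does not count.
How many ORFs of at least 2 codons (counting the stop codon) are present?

Frame 1: ATG CGC TAG ATG CGT TAG — ATG at 1, stop TAG at 7 → 9 nt; ATG at 10, stop TAG at 16 → 9 nt.
ORFs ≥ 2 codons: frame 1 1–9 (3 codons), frame 1 10–18 (3 codons). Count = 2.

2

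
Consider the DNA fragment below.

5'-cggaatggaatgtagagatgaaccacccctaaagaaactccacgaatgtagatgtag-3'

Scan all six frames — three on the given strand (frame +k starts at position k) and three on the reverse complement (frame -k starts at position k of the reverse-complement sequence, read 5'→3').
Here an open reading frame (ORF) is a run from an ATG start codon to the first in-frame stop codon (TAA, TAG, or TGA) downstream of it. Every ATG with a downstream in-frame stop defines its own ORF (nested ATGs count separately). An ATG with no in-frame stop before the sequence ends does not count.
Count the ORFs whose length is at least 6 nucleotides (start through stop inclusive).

Reverse complement (5'→3'): CTACATCTACATTCGTGGAGTTTCTTTAGGGGTGGTTCATCTCTACATTCCATTCCG
Frame +1: CGG AAT GGA ATG TAG AGA TGA ACC ACC CCT AAA GAA ACT CCA CGA ATG TAG ATG TAG — ATG at 10, stop TAG at 13 → 6 nt; ATG at 46, stop TAG at 49 → 6 nt; ATG at 52, stop TAG at 55 → 6 nt.
Frame +2: GGA ATG GAA TGT AGA GAT GAA CCA CCC CTA AAG AAA CTC CAC GAA TGT AGA TGT — no ATG→stop ORF.
Frame +3: GAA TGG AAT GTA GAG ATG AAC CAC CCC TAA AGA AAC TCC ACG AAT GTA GAT GTA — ATG at 18, stop TAA at 30 → 15 nt.
Frame -1: CTA CAT CTA CAT TCG TGG AGT TTC TTT AGG GGT GGT TCA TCT CTA CAT TCC ATT CCG — no ATG→stop ORF.
Frame -2: TAC ATC TAC ATT CGT GGA GTT TCT TTA GGG GTG GTT CAT CTC TAC ATT CCA TTC — no ATG→stop ORF.
Frame -3: ACA TCT ACA TTC GTG GAG TTT CTT TAG GGG TGG TTC ATC TCT ACA TTC CAT TCC — no ATG→stop ORF.
ORFs ≥ 6 nucleotides: frame +1 10–15 (6 nucleotides), frame +1 46–51 (6 nucleotides), frame +1 52–57 (6 nucleotides), frame +3 18–32 (15 nucleotides). Count = 4.

4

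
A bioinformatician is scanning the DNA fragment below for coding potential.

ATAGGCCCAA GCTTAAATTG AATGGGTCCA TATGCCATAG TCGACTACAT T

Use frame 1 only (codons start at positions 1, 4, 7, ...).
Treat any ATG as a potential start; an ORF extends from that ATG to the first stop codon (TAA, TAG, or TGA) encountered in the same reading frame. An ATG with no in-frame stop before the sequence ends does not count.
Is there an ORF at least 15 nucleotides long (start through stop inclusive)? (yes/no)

Frame 1: ATA GGC CCA AGC TTA AAT TGA ATG GGT CCA TAT GCC ATA GTC GAC TAC ATT — no ATG→stop ORF.
Largest ORF found is 0 nucleotides < 15, so no.

no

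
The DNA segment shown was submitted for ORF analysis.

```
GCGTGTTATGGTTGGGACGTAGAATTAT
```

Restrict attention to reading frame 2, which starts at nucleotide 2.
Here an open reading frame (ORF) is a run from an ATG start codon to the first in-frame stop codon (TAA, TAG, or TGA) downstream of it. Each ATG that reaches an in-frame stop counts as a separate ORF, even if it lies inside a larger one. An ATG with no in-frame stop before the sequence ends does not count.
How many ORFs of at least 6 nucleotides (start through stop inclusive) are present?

Frame 2: CGT GTT ATG GTT GGG ACG TAG AAT TAT — ATG at 8, stop TAG at 20 → 15 nt.
ORFs ≥ 6 nucleotides: frame 2 8–22 (15 nucleotides). Count = 1.

1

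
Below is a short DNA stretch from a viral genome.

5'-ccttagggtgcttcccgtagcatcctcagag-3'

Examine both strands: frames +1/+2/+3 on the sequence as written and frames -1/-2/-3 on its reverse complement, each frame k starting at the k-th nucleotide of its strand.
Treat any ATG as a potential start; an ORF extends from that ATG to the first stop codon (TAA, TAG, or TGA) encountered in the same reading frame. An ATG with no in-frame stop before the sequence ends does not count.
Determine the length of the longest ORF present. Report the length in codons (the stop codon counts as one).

Reverse complement (5'→3'): CTCTGAGGATGCTACGGGAAGCACCCTAAGG
Frame +1: CCT TAG GGT GCT TCC CGT AGC ATC CTC AGA — no ATG→stop ORF.
Frame +2: CTT AGG GTG CTT CCC GTA GCA TCC TCA GAG — no ATG→stop ORF.
Frame +3: TTA GGG TGC TTC CCG TAG CAT CCT CAG — no ATG→stop ORF.
Frame -1: CTC TGA GGA TGC TAC GGG AAG CAC CCT AAG — no ATG→stop ORF.
Frame -2: TCT GAG GAT GCT ACG GGA AGC ACC CTA AGG — no ATG→stop ORF.
Frame -3: CTG AGG ATG CTA CGG GAA GCA CCC TAA — ATG at 9, stop TAA at 27 → 21 nt.
Longest: frame -3, positions 9–29, 21 nt = 7 codons = 6 aa. → 7 codons.

7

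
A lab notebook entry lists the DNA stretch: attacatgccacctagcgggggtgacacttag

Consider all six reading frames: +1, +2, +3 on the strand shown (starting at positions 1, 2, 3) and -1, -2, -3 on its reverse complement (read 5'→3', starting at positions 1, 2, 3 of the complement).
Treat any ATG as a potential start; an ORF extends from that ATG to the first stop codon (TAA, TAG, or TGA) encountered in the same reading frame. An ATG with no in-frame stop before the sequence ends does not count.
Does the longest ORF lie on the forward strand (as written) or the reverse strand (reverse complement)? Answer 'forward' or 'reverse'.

forward

Reverse complement (5'→3'): CTAAGTGTCACCCCCGCTAGGTGGCATGTAAT
Frame +1: ATT ACA TGC CAC CTA GCG GGG GTG ACA CTT — no ATG→stop ORF.
Frame +2: TTA CAT GCC ACC TAG CGG GGG TGA CAC TTA — no ATG→stop ORF.
Frame +3: TAC ATG CCA CCT AGC GGG GGT GAC ACT TAG — ATG at 6, stop TAG at 30 → 27 nt.
Frame -1: CTA AGT GTC ACC CCC GCT AGG TGG CAT GTA — no ATG→stop ORF.
Frame -2: TAA GTG TCA CCC CCG CTA GGT GGC ATG TAA — ATG at 26, stop TAA at 29 → 6 nt.
Frame -3: AAG TGT CAC CCC CGC TAG GTG GCA TGT AAT — no ATG→stop ORF.
Forward-strand max 27 nt; reverse-strand max 6 nt. The forward strand has the longer ORF.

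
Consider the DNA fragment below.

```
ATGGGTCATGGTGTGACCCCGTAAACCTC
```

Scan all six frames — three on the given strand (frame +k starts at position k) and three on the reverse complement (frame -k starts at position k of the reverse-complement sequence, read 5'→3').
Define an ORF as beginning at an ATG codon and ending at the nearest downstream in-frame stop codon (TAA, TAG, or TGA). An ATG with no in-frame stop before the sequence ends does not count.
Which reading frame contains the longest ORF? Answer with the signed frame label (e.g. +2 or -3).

Reverse complement (5'→3'): GAGGTTTACGGGGTCACACCATGACCCAT
Frame +1: ATG GGT CAT GGT GTG ACC CCG TAA ACC — ATG at 1, stop TAA at 22 → 24 nt.
Frame +2: TGG GTC ATG GTG TGA CCC CGT AAA CCT — ATG at 8, stop TGA at 14 → 9 nt.
Frame +3: GGG TCA TGG TGT GAC CCC GTA AAC CTC — no ATG→stop ORF.
Frame -1: GAG GTT TAC GGG GTC ACA CCA TGA CCC — no ATG→stop ORF.
Frame -2: AGG TTT ACG GGG TCA CAC CAT GAC CCA — no ATG→stop ORF.
Frame -3: GGT TTA CGG GGT CAC ACC ATG ACC CAT — no ATG→stop ORF.
Longest ORF is 24 nt in frame +1 (positions 1–24).

+1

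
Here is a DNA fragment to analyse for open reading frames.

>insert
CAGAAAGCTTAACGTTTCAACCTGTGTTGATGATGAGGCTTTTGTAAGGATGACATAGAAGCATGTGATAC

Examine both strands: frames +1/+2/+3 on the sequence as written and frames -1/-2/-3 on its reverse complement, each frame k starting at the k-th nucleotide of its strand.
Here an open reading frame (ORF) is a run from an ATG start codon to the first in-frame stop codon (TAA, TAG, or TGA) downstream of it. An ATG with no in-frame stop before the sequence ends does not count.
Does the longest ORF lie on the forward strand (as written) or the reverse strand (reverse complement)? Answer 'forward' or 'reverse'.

Reverse complement (5'→3'): GTATCACATGCTTCTATGTCATCCTTACAAAAGCCTCATCATCAACACAGGTTGAAACGTTAAGCTTTCTG
Frame +1: CAG AAA GCT TAA CGT TTC AAC CTG TGT TGA TGA TGA GGC TTT TGT AAG GAT GAC ATA GAA GCA TGT GAT — no ATG→stop ORF.
Frame +2: AGA AAG CTT AAC GTT TCA ACC TGT GTT GAT GAT GAG GCT TTT GTA AGG ATG ACA TAG AAG CAT GTG ATA — ATG at 50, stop TAG at 56 → 9 nt.
Frame +3: GAA AGC TTA ACG TTT CAA CCT GTG TTG ATG ATG AGG CTT TTG TAA GGA TGA CAT AGA AGC ATG TGA TAC — ATG at 30, stop TAA at 45 → 18 nt; ATG at 33, stop TAA at 45 → 15 nt; ATG at 63, stop TGA at 66 → 6 nt.
Frame -1: GTA TCA CAT GCT TCT ATG TCA TCC TTA CAA AAG CCT CAT CAT CAA CAC AGG TTG AAA CGT TAA GCT TTC — ATG at 16, stop TAA at 61 → 48 nt.
Frame -2: TAT CAC ATG CTT CTA TGT CAT CCT TAC AAA AGC CTC ATC ATC AAC ACA GGT TGA AAC GTT AAG CTT TCT — ATG at 8, stop TGA at 53 → 48 nt.
Frame -3: ATC ACA TGC TTC TAT GTC ATC CTT ACA AAA GCC TCA TCA TCA ACA CAG GTT GAA ACG TTA AGC TTT CTG — no ATG→stop ORF.
Forward-strand max 18 nt; reverse-strand max 48 nt. The reverse strand has the longer ORF.

reverse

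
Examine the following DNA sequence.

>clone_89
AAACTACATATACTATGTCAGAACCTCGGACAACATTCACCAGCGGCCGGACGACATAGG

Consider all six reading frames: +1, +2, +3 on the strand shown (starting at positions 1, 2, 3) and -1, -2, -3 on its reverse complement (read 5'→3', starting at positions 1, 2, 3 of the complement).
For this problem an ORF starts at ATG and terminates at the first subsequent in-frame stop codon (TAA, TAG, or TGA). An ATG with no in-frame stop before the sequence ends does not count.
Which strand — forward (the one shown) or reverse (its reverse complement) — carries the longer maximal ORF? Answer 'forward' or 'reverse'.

forward

Reverse complement (5'→3'): CCTATGTCGTCCGGCCGCTGGTGAATGTTGTCCGAGGTTCTGACATAGTATATGTAGTTT
Frame +1: AAA CTA CAT ATA CTA TGT CAG AAC CTC GGA CAA CAT TCA CCA GCG GCC GGA CGA CAT AGG — no ATG→stop ORF.
Frame +2: AAC TAC ATA TAC TAT GTC AGA ACC TCG GAC AAC ATT CAC CAG CGG CCG GAC GAC ATA — no ATG→stop ORF.
Frame +3: ACT ACA TAT ACT ATG TCA GAA CCT CGG ACA ACA TTC ACC AGC GGC CGG ACG ACA TAG — ATG at 15, stop TAG at 57 → 45 nt.
Frame -1: CCT ATG TCG TCC GGC CGC TGG TGA ATG TTG TCC GAG GTT CTG ACA TAG TAT ATG TAG TTT — ATG at 4, stop TGA at 22 → 21 nt; ATG at 25, stop TAG at 46 → 24 nt; ATG at 52, stop TAG at 55 → 6 nt.
Frame -2: CTA TGT CGT CCG GCC GCT GGT GAA TGT TGT CCG AGG TTC TGA CAT AGT ATA TGT AGT — no ATG→stop ORF.
Frame -3: TAT GTC GTC CGG CCG CTG GTG AAT GTT GTC CGA GGT TCT GAC ATA GTA TAT GTA GTT — no ATG→stop ORF.
Forward-strand max 45 nt; reverse-strand max 24 nt. The forward strand has the longer ORF.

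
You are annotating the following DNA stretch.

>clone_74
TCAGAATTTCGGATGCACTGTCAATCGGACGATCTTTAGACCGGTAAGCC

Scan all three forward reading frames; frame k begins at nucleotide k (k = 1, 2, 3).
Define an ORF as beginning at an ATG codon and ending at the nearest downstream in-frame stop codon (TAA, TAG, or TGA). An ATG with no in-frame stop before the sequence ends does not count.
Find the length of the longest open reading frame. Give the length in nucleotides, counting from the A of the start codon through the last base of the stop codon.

27

Frame 1: TCA GAA TTT CGG ATG CAC TGT CAA TCG GAC GAT CTT TAG ACC GGT AAG — ATG at 13, stop TAG at 37 → 27 nt.
Frame 2: CAG AAT TTC GGA TGC ACT GTC AAT CGG ACG ATC TTT AGA CCG GTA AGC — no ATG→stop ORF.
Frame 3: AGA ATT TCG GAT GCA CTG TCA ATC GGA CGA TCT TTA GAC CGG TAA GCC — no ATG→stop ORF.
Longest: frame 1, positions 13–39, 27 nt = 9 codons = 8 aa. → 27 nucleotides.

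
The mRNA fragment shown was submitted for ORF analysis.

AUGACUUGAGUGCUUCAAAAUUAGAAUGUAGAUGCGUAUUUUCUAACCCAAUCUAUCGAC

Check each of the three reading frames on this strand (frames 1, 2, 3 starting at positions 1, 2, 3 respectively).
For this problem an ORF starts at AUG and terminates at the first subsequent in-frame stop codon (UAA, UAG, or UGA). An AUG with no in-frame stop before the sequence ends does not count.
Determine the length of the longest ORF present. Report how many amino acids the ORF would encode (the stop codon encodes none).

4

Frame 1: AUG ACU UGA GUG CUU CAA AAU UAG AAU GUA GAU GCG UAU UUU CUA ACC CAA UCU AUC GAC — AUG at 1, stop UGA at 7 → 9 nt.
Frame 2: UGA CUU GAG UGC UUC AAA AUU AGA AUG UAG AUG CGU AUU UUC UAA CCC AAU CUA UCG — AUG at 26, stop UAG at 29 → 6 nt; AUG at 32, stop UAA at 44 → 15 nt.
Frame 3: GAC UUG AGU GCU UCA AAA UUA GAA UGU AGA UGC GUA UUU UCU AAC CCA AUC UAU CGA — no AUG→stop ORF.
Longest: frame 2, positions 32–46, 15 nt = 5 codons = 4 aa. → 4 amino acids.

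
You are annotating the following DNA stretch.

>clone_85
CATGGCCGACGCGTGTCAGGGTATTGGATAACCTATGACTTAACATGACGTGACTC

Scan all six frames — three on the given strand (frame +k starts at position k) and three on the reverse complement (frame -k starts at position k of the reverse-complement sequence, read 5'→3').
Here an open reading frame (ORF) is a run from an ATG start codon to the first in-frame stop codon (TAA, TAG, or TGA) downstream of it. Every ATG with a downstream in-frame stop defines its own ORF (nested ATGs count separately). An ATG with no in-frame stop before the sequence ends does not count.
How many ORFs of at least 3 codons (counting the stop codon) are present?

Reverse complement (5'→3'): GAGTCACGTCATGTTAAGTCATAGGTTATCCAATACCCTGACACGCGTCGGCCATG
Frame +1: CAT GGC CGA CGC GTG TCA GGG TAT TGG ATA ACC TAT GAC TTA ACA TGA CGT GAC — no ATG→stop ORF.
Frame +2: ATG GCC GAC GCG TGT CAG GGT ATT GGA TAA CCT ATG ACT TAA CAT GAC GTG ACT — ATG at 2, stop TAA at 29 → 30 nt; ATG at 35, stop TAA at 41 → 9 nt.
Frame +3: TGG CCG ACG CGT GTC AGG GTA TTG GAT AAC CTA TGA CTT AAC ATG ACG TGA CTC — ATG at 45, stop TGA at 51 → 9 nt.
Frame -1: GAG TCA CGT CAT GTT AAG TCA TAG GTT ATC CAA TAC CCT GAC ACG CGT CGG CCA — no ATG→stop ORF.
Frame -2: AGT CAC GTC ATG TTA AGT CAT AGG TTA TCC AAT ACC CTG ACA CGC GTC GGC CAT — no ATG→stop ORF.
Frame -3: GTC ACG TCA TGT TAA GTC ATA GGT TAT CCA ATA CCC TGA CAC GCG TCG GCC ATG — no ATG→stop ORF.
ORFs ≥ 3 codons: frame +2 2–31 (10 codons), frame +2 35–43 (3 codons), frame +3 45–53 (3 codons). Count = 3.

3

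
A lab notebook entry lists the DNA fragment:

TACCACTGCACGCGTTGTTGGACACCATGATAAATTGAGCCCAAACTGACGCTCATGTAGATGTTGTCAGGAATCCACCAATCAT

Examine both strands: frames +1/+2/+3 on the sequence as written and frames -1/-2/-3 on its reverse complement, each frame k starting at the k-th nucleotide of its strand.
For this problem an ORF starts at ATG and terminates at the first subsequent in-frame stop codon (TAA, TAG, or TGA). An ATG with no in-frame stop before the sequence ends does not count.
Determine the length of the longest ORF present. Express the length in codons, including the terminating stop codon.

11

Reverse complement (5'→3'): ATGATTGGTGGATTCCTGACAACATCTACATGAGCGTCAGTTTGGGCTCAATTTATCATGGTGTCCAACAACGCGTGCAGTGGTA
Frame +1: TAC CAC TGC ACG CGT TGT TGG ACA CCA TGA TAA ATT GAG CCC AAA CTG ACG CTC ATG TAG ATG TTG TCA GGA ATC CAC CAA TCA — ATG at 55, stop TAG at 58 → 6 nt.
Frame +2: ACC ACT GCA CGC GTT GTT GGA CAC CAT GAT AAA TTG AGC CCA AAC TGA CGC TCA TGT AGA TGT TGT CAG GAA TCC ACC AAT CAT — no ATG→stop ORF.
Frame +3: CCA CTG CAC GCG TTG TTG GAC ACC ATG ATA AAT TGA GCC CAA ACT GAC GCT CAT GTA GAT GTT GTC AGG AAT CCA CCA ATC — ATG at 27, stop TGA at 36 → 12 nt.
Frame -1: ATG ATT GGT GGA TTC CTG ACA ACA TCT ACA TGA GCG TCA GTT TGG GCT CAA TTT ATC ATG GTG TCC AAC AAC GCG TGC AGT GGT — ATG at 1, stop TGA at 31 → 33 nt.
Frame -2: TGA TTG GTG GAT TCC TGA CAA CAT CTA CAT GAG CGT CAG TTT GGG CTC AAT TTA TCA TGG TGT CCA ACA ACG CGT GCA GTG GTA — no ATG→stop ORF.
Frame -3: GAT TGG TGG ATT CCT GAC AAC ATC TAC ATG AGC GTC AGT TTG GGC TCA ATT TAT CAT GGT GTC CAA CAA CGC GTG CAG TGG — no ATG→stop ORF.
Longest: frame -1, positions 1–33, 33 nt = 11 codons = 10 aa. → 11 codons.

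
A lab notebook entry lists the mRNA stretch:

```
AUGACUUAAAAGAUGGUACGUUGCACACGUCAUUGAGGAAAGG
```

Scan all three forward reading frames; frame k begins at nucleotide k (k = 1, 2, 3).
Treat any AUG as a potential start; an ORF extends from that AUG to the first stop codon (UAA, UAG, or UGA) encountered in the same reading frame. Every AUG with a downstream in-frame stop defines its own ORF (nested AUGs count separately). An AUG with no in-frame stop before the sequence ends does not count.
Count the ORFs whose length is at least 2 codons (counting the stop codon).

2

Frame 1: AUG ACU UAA AAG AUG GUA CGU UGC ACA CGU CAU UGA GGA AAG — AUG at 1, stop UAA at 7 → 9 nt; AUG at 13, stop UGA at 34 → 24 nt.
Frame 2: UGA CUU AAA AGA UGG UAC GUU GCA CAC GUC AUU GAG GAA AGG — no AUG→stop ORF.
Frame 3: GAC UUA AAA GAU GGU ACG UUG CAC ACG UCA UUG AGG AAA — no AUG→stop ORF.
ORFs ≥ 2 codons: frame 1 1–9 (3 codons), frame 1 13–36 (8 codons). Count = 2.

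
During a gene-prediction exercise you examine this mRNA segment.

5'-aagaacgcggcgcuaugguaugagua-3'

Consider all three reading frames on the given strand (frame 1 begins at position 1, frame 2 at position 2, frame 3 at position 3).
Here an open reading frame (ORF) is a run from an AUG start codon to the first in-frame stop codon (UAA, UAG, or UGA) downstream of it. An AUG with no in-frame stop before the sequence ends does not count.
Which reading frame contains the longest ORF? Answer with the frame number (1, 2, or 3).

3

Frame 1: AAG AAC GCG GCG CUA UGG UAU GAG — no AUG→stop ORF.
Frame 2: AGA ACG CGG CGC UAU GGU AUG AGU — no AUG→stop ORF.
Frame 3: GAA CGC GGC GCU AUG GUA UGA GUA — AUG at 15, stop UGA at 21 → 9 nt.
Longest ORF is 9 nt in frame 3 (positions 15–23).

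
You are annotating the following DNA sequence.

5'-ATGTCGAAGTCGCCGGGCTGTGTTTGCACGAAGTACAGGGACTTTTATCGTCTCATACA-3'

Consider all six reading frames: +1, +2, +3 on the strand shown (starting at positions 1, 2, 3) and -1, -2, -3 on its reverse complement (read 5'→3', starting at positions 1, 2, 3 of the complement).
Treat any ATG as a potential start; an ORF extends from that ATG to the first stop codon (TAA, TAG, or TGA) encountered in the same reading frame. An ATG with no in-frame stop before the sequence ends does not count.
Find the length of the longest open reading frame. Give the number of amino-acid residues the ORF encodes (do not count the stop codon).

3

Reverse complement (5'→3'): TGTATGAGACGATAAAAGTCCCTGTACTTCGTGCAAACACAGCCCGGCGACTTCGACAT
Frame +1: ATG TCG AAG TCG CCG GGC TGT GTT TGC ACG AAG TAC AGG GAC TTT TAT CGT CTC ATA — no ATG→stop ORF.
Frame +2: TGT CGA AGT CGC CGG GCT GTG TTT GCA CGA AGT ACA GGG ACT TTT ATC GTC TCA TAC — no ATG→stop ORF.
Frame +3: GTC GAA GTC GCC GGG CTG TGT TTG CAC GAA GTA CAG GGA CTT TTA TCG TCT CAT ACA — no ATG→stop ORF.
Frame -1: TGT ATG AGA CGA TAA AAG TCC CTG TAC TTC GTG CAA ACA CAG CCC GGC GAC TTC GAC — ATG at 4, stop TAA at 13 → 12 nt.
Frame -2: GTA TGA GAC GAT AAA AGT CCC TGT ACT TCG TGC AAA CAC AGC CCG GCG ACT TCG ACA — no ATG→stop ORF.
Frame -3: TAT GAG ACG ATA AAA GTC CCT GTA CTT CGT GCA AAC ACA GCC CGG CGA CTT CGA CAT — no ATG→stop ORF.
Longest: frame -1, positions 4–15, 12 nt = 4 codons = 3 aa. → 3 amino acids.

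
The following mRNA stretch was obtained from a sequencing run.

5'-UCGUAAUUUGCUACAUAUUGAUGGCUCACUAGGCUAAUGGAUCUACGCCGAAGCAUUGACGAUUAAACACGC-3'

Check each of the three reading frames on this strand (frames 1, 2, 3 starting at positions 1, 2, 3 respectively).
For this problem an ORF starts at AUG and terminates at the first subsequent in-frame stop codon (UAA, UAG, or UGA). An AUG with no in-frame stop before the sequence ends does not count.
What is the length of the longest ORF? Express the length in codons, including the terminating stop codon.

Frame 1: UCG UAA UUU GCU ACA UAU UGA UGG CUC ACU AGG CUA AUG GAU CUA CGC CGA AGC AUU GAC GAU UAA ACA CGC — AUG at 37, stop UAA at 64 → 30 nt.
Frame 2: CGU AAU UUG CUA CAU AUU GAU GGC UCA CUA GGC UAA UGG AUC UAC GCC GAA GCA UUG ACG AUU AAA CAC — no AUG→stop ORF.
Frame 3: GUA AUU UGC UAC AUA UUG AUG GCU CAC UAG GCU AAU GGA UCU ACG CCG AAG CAU UGA CGA UUA AAC ACG — AUG at 21, stop UAG at 30 → 12 nt.
Longest: frame 1, positions 37–66, 30 nt = 10 codons = 9 aa. → 10 codons.

10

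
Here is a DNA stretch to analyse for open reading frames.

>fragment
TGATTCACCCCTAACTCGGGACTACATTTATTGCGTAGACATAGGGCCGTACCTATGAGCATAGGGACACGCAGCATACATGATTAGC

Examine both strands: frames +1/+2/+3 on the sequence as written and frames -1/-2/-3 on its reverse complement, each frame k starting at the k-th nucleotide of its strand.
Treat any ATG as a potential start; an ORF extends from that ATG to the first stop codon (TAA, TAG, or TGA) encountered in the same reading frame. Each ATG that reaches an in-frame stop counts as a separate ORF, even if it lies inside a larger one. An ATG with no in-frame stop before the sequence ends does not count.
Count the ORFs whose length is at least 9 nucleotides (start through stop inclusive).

Reverse complement (5'→3'): GCTAATCATGTATGCTGCGTGTCCCTATGCTCATAGGTACGGCCCTATGTCTACGCAATAAATGTAGTCCCGAGTTAGGGGTGAATCA
Frame +1: TGA TTC ACC CCT AAC TCG GGA CTA CAT TTA TTG CGT AGA CAT AGG GCC GTA CCT ATG AGC ATA GGG ACA CGC AGC ATA CAT GAT TAG — ATG at 55, stop TAG at 85 → 33 nt.
Frame +2: GAT TCA CCC CTA ACT CGG GAC TAC ATT TAT TGC GTA GAC ATA GGG CCG TAC CTA TGA GCA TAG GGA CAC GCA GCA TAC ATG ATT AGC — no ATG→stop ORF.
Frame +3: ATT CAC CCC TAA CTC GGG ACT ACA TTT ATT GCG TAG ACA TAG GGC CGT ACC TAT GAG CAT AGG GAC ACG CAG CAT ACA TGA TTA — no ATG→stop ORF.
Frame -1: GCT AAT CAT GTA TGC TGC GTG TCC CTA TGC TCA TAG GTA CGG CCC TAT GTC TAC GCA ATA AAT GTA GTC CCG AGT TAG GGG TGA ATC — no ATG→stop ORF.
Frame -2: CTA ATC ATG TAT GCT GCG TGT CCC TAT GCT CAT AGG TAC GGC CCT ATG TCT ACG CAA TAA ATG TAG TCC CGA GTT AGG GGT GAA TCA — ATG at 8, stop TAA at 59 → 54 nt; ATG at 47, stop TAA at 59 → 15 nt; ATG at 62, stop TAG at 65 → 6 nt.
Frame -3: TAA TCA TGT ATG CTG CGT GTC CCT ATG CTC ATA GGT ACG GCC CTA TGT CTA CGC AAT AAA TGT AGT CCC GAG TTA GGG GTG AAT — no ATG→stop ORF.
ORFs ≥ 9 nucleotides: frame +1 55–87 (33 nucleotides), frame -2 8–61 (54 nucleotides), frame -2 47–61 (15 nucleotides). Count = 3.

3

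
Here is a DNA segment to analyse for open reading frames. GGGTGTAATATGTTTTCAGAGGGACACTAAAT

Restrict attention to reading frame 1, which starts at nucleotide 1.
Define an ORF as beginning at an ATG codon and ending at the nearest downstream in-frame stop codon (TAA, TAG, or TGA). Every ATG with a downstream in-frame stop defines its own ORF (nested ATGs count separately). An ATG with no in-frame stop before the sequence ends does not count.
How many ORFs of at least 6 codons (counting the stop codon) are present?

1

Frame 1: GGG TGT AAT ATG TTT TCA GAG GGA CAC TAA — ATG at 10, stop TAA at 28 → 21 nt.
ORFs ≥ 6 codons: frame 1 10–30 (7 codons). Count = 1.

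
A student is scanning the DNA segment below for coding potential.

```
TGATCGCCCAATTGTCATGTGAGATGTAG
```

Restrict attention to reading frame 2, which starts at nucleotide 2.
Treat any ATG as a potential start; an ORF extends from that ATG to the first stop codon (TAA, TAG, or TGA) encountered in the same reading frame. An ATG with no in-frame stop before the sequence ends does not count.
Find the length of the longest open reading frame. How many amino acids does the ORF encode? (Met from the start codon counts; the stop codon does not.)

Frame 2: GAT CGC CCA ATT GTC ATG TGA GAT GTA — ATG at 17, stop TGA at 20 → 6 nt.
Longest: frame 2, positions 17–22, 6 nt = 2 codons = 1 aa. → 1 amino acids.

1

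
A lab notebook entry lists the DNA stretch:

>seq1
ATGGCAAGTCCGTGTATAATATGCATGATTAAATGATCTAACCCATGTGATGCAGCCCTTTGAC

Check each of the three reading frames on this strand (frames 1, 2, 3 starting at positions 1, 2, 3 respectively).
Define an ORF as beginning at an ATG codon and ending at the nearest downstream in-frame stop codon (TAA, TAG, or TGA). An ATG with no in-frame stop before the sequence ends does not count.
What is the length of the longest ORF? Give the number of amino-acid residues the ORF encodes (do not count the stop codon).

11

Frame 1: ATG GCA AGT CCG TGT ATA ATA TGC ATG ATT AAA TGA TCT AAC CCA TGT GAT GCA GCC CTT TGA — ATG at 1, stop TGA at 34 → 36 nt; ATG at 25, stop TGA at 34 → 12 nt.
Frame 2: TGG CAA GTC CGT GTA TAA TAT GCA TGA TTA AAT GAT CTA ACC CAT GTG ATG CAG CCC TTT GAC — no ATG→stop ORF.
Frame 3: GGC AAG TCC GTG TAT AAT ATG CAT GAT TAA ATG ATC TAA CCC ATG TGA TGC AGC CCT TTG — ATG at 21, stop TAA at 30 → 12 nt; ATG at 33, stop TAA at 39 → 9 nt; ATG at 45, stop TGA at 48 → 6 nt.
Longest: frame 1, positions 1–36, 36 nt = 12 codons = 11 aa. → 11 amino acids.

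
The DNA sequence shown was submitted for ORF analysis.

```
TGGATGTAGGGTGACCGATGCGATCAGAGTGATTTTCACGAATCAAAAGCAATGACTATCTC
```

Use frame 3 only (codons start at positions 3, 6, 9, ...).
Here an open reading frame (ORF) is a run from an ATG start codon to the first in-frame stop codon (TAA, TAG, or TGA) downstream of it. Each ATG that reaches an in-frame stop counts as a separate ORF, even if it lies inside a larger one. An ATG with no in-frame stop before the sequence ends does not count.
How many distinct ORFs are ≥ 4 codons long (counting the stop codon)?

Frame 3: GAT GTA GGG TGA CCG ATG CGA TCA GAG TGA TTT TCA CGA ATC AAA AGC AAT GAC TAT CTC — ATG at 18, stop TGA at 30 → 15 nt.
ORFs ≥ 4 codons: frame 3 18–32 (5 codons). Count = 1.

1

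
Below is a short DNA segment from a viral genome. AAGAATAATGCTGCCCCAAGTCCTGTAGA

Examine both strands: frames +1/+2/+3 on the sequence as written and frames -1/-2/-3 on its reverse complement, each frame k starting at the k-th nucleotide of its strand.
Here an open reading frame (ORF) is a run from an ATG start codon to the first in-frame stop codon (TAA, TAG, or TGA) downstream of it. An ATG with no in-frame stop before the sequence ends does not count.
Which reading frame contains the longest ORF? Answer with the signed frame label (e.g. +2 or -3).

Reverse complement (5'→3'): TCTACAGGACTTGGGGCAGCATTATTCTT
Frame +1: AAG AAT AAT GCT GCC CCA AGT CCT GTA — no ATG→stop ORF.
Frame +2: AGA ATA ATG CTG CCC CAA GTC CTG TAG — ATG at 8, stop TAG at 26 → 21 nt.
Frame +3: GAA TAA TGC TGC CCC AAG TCC TGT AGA — no ATG→stop ORF.
Frame -1: TCT ACA GGA CTT GGG GCA GCA TTA TTC — no ATG→stop ORF.
Frame -2: CTA CAG GAC TTG GGG CAG CAT TAT TCT — no ATG→stop ORF.
Frame -3: TAC AGG ACT TGG GGC AGC ATT ATT CTT — no ATG→stop ORF.
Longest ORF is 21 nt in frame +2 (positions 8–28).

+2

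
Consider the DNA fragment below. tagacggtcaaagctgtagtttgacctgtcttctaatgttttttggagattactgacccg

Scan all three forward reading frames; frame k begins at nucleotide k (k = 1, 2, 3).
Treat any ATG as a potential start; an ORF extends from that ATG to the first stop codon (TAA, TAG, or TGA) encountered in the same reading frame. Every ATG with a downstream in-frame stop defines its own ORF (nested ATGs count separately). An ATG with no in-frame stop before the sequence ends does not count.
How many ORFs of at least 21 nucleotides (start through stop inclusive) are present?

Frame 1: TAG ACG GTC AAA GCT GTA GTT TGA CCT GTC TTC TAA TGT TTT TTG GAG ATT ACT GAC CCG — no ATG→stop ORF.
Frame 2: AGA CGG TCA AAG CTG TAG TTT GAC CTG TCT TCT AAT GTT TTT TGG AGA TTA CTG ACC — no ATG→stop ORF.
Frame 3: GAC GGT CAA AGC TGT AGT TTG ACC TGT CTT CTA ATG TTT TTT GGA GAT TAC TGA CCC — ATG at 36, stop TGA at 54 → 21 nt.
ORFs ≥ 21 nucleotides: frame 3 36–56 (21 nucleotides). Count = 1.

1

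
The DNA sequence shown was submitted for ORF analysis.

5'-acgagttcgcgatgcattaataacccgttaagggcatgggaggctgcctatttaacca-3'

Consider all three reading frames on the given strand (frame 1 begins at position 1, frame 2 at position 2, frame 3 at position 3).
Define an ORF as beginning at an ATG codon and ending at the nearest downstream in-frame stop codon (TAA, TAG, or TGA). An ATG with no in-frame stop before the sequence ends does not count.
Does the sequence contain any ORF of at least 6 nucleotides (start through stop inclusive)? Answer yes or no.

yes

Frame 1: ACG AGT TCG CGA TGC ATT AAT AAC CCG TTA AGG GCA TGG GAG GCT GCC TAT TTA ACC — no ATG→stop ORF.
Frame 2: CGA GTT CGC GAT GCA TTA ATA ACC CGT TAA GGG CAT GGG AGG CTG CCT ATT TAA CCA — no ATG→stop ORF.
Frame 3: GAG TTC GCG ATG CAT TAA TAA CCC GTT AAG GGC ATG GGA GGC TGC CTA TTT AAC — ATG at 12, stop TAA at 18 → 9 nt.
Frame 3 has an ORF of 9 nucleotides (positions 12–20) ≥ 6, so yes.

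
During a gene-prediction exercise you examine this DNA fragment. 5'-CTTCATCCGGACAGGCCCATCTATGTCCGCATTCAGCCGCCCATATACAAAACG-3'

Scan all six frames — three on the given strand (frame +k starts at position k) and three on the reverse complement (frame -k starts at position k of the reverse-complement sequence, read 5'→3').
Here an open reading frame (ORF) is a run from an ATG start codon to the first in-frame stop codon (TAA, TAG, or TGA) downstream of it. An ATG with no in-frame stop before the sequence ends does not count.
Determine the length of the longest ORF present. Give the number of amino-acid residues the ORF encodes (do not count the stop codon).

Reverse complement (5'→3'): CGTTTTGTATATGGGCGGCTGAATGCGGACATAGATGGGCCTGTCCGGATGAAG
Frame +1: CTT CAT CCG GAC AGG CCC ATC TAT GTC CGC ATT CAG CCG CCC ATA TAC AAA ACG — no ATG→stop ORF.
Frame +2: TTC ATC CGG ACA GGC CCA TCT ATG TCC GCA TTC AGC CGC CCA TAT ACA AAA — no ATG→stop ORF.
Frame +3: TCA TCC GGA CAG GCC CAT CTA TGT CCG CAT TCA GCC GCC CAT ATA CAA AAC — no ATG→stop ORF.
Frame -1: CGT TTT GTA TAT GGG CGG CTG AAT GCG GAC ATA GAT GGG CCT GTC CGG ATG AAG — no ATG→stop ORF.
Frame -2: GTT TTG TAT ATG GGC GGC TGA ATG CGG ACA TAG ATG GGC CTG TCC GGA TGA — ATG at 11, stop TGA at 20 → 12 nt; ATG at 23, stop TAG at 32 → 12 nt; ATG at 35, stop TGA at 50 → 18 nt.
Frame -3: TTT TGT ATA TGG GCG GCT GAA TGC GGA CAT AGA TGG GCC TGT CCG GAT GAA — no ATG→stop ORF.
Longest: frame -2, positions 35–52, 18 nt = 6 codons = 5 aa. → 5 amino acids.

5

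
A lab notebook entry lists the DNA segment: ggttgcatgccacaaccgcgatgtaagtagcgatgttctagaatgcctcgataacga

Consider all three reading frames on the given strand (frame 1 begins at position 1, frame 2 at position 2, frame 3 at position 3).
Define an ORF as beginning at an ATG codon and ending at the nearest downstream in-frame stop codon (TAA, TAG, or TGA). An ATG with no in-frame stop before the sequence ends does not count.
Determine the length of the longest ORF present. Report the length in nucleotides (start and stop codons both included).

24

Frame 1: GGT TGC ATG CCA CAA CCG CGA TGT AAG TAG CGA TGT TCT AGA ATG CCT CGA TAA CGA — ATG at 7, stop TAG at 28 → 24 nt; ATG at 43, stop TAA at 52 → 12 nt.
Frame 2: GTT GCA TGC CAC AAC CGC GAT GTA AGT AGC GAT GTT CTA GAA TGC CTC GAT AAC — no ATG→stop ORF.
Frame 3: TTG CAT GCC ACA ACC GCG ATG TAA GTA GCG ATG TTC TAG AAT GCC TCG ATA ACG — ATG at 21, stop TAA at 24 → 6 nt; ATG at 33, stop TAG at 39 → 9 nt.
Longest: frame 1, positions 7–30, 24 nt = 8 codons = 7 aa. → 24 nucleotides.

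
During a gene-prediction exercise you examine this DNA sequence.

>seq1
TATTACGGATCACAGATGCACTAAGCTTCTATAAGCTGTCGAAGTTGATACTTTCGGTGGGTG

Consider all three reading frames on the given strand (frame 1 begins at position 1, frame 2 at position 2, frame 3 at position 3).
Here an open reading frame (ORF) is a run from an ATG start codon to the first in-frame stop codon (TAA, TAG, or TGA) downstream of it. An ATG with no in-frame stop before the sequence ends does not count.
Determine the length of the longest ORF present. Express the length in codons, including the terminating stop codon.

3

Frame 1: TAT TAC GGA TCA CAG ATG CAC TAA GCT TCT ATA AGC TGT CGA AGT TGA TAC TTT CGG TGG GTG — ATG at 16, stop TAA at 22 → 9 nt.
Frame 2: ATT ACG GAT CAC AGA TGC ACT AAG CTT CTA TAA GCT GTC GAA GTT GAT ACT TTC GGT GGG — no ATG→stop ORF.
Frame 3: TTA CGG ATC ACA GAT GCA CTA AGC TTC TAT AAG CTG TCG AAG TTG ATA CTT TCG GTG GGT — no ATG→stop ORF.
Longest: frame 1, positions 16–24, 9 nt = 3 codons = 2 aa. → 3 codons.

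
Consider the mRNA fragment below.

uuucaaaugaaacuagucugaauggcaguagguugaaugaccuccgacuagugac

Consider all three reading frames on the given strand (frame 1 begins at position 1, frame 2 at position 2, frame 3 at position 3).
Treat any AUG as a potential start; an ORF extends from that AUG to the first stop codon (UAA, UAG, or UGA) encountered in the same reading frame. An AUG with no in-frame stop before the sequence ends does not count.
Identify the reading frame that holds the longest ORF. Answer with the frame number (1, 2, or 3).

Frame 1: UUU CAA AUG AAA CUA GUC UGA AUG GCA GUA GGU UGA AUG ACC UCC GAC UAG UGA — AUG at 7, stop UGA at 19 → 15 nt; AUG at 22, stop UGA at 34 → 15 nt; AUG at 37, stop UAG at 49 → 15 nt.
Frame 2: UUC AAA UGA AAC UAG UCU GAA UGG CAG UAG GUU GAA UGA CCU CCG ACU AGU GAC — no AUG→stop ORF.
Frame 3: UCA AAU GAA ACU AGU CUG AAU GGC AGU AGG UUG AAU GAC CUC CGA CUA GUG — no AUG→stop ORF.
Longest ORF is 15 nt in frame 1 (positions 7–21).

1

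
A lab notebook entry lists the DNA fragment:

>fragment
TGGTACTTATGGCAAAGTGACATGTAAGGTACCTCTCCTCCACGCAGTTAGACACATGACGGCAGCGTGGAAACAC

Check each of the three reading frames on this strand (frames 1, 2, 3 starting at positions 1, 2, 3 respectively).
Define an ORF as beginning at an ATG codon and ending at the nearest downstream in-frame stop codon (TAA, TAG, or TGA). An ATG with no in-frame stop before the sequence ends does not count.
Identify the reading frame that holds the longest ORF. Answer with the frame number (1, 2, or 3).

3

Frame 1: TGG TAC TTA TGG CAA AGT GAC ATG TAA GGT ACC TCT CCT CCA CGC AGT TAG ACA CAT GAC GGC AGC GTG GAA ACA — ATG at 22, stop TAA at 25 → 6 nt.
Frame 2: GGT ACT TAT GGC AAA GTG ACA TGT AAG GTA CCT CTC CTC CAC GCA GTT AGA CAC ATG ACG GCA GCG TGG AAA CAC — no ATG→stop ORF.
Frame 3: GTA CTT ATG GCA AAG TGA CAT GTA AGG TAC CTC TCC TCC ACG CAG TTA GAC ACA TGA CGG CAG CGT GGA AAC — ATG at 9, stop TGA at 18 → 12 nt.
Longest ORF is 12 nt in frame 3 (positions 9–20).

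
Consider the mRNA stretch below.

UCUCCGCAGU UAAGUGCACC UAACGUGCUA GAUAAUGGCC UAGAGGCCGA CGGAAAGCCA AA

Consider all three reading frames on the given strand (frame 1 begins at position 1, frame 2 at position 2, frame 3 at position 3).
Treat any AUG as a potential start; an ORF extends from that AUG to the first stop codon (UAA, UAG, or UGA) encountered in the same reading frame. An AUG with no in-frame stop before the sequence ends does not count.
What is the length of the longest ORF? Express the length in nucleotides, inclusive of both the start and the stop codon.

Frame 1: UCU CCG CAG UUA AGU GCA CCU AAC GUG CUA GAU AAU GGC CUA GAG GCC GAC GGA AAG CCA — no AUG→stop ORF.
Frame 2: CUC CGC AGU UAA GUG CAC CUA ACG UGC UAG AUA AUG GCC UAG AGG CCG ACG GAA AGC CAA — AUG at 35, stop UAG at 41 → 9 nt.
Frame 3: UCC GCA GUU AAG UGC ACC UAA CGU GCU AGA UAA UGG CCU AGA GGC CGA CGG AAA GCC AAA — no AUG→stop ORF.
Longest: frame 2, positions 35–43, 9 nt = 3 codons = 2 aa. → 9 nucleotides.

9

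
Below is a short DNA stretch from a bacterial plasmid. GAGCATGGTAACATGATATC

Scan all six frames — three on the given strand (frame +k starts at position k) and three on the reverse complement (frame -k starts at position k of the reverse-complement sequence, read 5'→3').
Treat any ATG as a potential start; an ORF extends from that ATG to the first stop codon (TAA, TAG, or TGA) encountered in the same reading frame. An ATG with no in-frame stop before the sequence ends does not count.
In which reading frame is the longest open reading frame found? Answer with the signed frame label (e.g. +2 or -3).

Reverse complement (5'→3'): GATATCATGTTACCATGCTC
Frame +1: GAG CAT GGT AAC ATG ATA — no ATG→stop ORF.
Frame +2: AGC ATG GTA ACA TGA TAT — ATG at 5, stop TGA at 14 → 12 nt.
Frame +3: GCA TGG TAA CAT GAT ATC — no ATG→stop ORF.
Frame -1: GAT ATC ATG TTA CCA TGC — no ATG→stop ORF.
Frame -2: ATA TCA TGT TAC CAT GCT — no ATG→stop ORF.
Frame -3: TAT CAT GTT ACC ATG CTC — no ATG→stop ORF.
Longest ORF is 12 nt in frame +2 (positions 5–16).

+2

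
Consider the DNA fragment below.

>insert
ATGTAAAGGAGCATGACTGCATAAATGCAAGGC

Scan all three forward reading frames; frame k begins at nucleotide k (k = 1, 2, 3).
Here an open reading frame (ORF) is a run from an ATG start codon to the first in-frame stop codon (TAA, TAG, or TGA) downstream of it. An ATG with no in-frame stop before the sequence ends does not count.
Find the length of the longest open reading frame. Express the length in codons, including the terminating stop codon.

Frame 1: ATG TAA AGG AGC ATG ACT GCA TAA ATG CAA GGC — ATG at 1, stop TAA at 4 → 6 nt; ATG at 13, stop TAA at 22 → 12 nt.
Frame 2: TGT AAA GGA GCA TGA CTG CAT AAA TGC AAG — no ATG→stop ORF.
Frame 3: GTA AAG GAG CAT GAC TGC ATA AAT GCA AGG — no ATG→stop ORF.
Longest: frame 1, positions 13–24, 12 nt = 4 codons = 3 aa. → 4 codons.

4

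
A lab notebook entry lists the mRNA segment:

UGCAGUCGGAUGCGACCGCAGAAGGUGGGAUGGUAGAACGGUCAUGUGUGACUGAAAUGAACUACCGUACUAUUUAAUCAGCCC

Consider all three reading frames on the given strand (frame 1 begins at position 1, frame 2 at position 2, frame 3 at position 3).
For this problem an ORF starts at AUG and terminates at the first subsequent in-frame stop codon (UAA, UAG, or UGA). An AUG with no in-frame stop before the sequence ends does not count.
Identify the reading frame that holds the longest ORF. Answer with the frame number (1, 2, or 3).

Frame 1: UGC AGU CGG AUG CGA CCG CAG AAG GUG GGA UGG UAG AAC GGU CAU GUG UGA CUG AAA UGA ACU ACC GUA CUA UUU AAU CAG CCC — AUG at 10, stop UAG at 34 → 27 nt.
Frame 2: GCA GUC GGA UGC GAC CGC AGA AGG UGG GAU GGU AGA ACG GUC AUG UGU GAC UGA AAU GAA CUA CCG UAC UAU UUA AUC AGC — AUG at 44, stop UGA at 53 → 12 nt.
Frame 3: CAG UCG GAU GCG ACC GCA GAA GGU GGG AUG GUA GAA CGG UCA UGU GUG ACU GAA AUG AAC UAC CGU ACU AUU UAA UCA GCC — AUG at 30, stop UAA at 75 → 48 nt; AUG at 57, stop UAA at 75 → 21 nt.
Longest ORF is 48 nt in frame 3 (positions 30–77).

3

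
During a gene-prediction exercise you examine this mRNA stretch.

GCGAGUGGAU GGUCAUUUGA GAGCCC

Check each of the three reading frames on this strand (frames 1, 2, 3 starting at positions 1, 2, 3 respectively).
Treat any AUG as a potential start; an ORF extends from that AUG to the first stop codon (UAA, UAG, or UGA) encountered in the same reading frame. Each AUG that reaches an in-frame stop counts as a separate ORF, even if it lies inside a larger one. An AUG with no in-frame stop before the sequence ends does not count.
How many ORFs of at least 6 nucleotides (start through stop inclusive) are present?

Frame 1: GCG AGU GGA UGG UCA UUU GAG AGC — no AUG→stop ORF.
Frame 2: CGA GUG GAU GGU CAU UUG AGA GCC — no AUG→stop ORF.
Frame 3: GAG UGG AUG GUC AUU UGA GAG CCC — AUG at 9, stop UGA at 18 → 12 nt.
ORFs ≥ 6 nucleotides: frame 3 9–20 (12 nucleotides). Count = 1.

1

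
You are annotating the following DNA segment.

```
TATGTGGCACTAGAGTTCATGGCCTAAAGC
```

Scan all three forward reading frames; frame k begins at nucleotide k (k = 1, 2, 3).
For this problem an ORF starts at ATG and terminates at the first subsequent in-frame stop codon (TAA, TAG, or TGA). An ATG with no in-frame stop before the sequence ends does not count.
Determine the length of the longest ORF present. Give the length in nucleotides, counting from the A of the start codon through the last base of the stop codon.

Frame 1: TAT GTG GCA CTA GAG TTC ATG GCC TAA AGC — ATG at 19, stop TAA at 25 → 9 nt.
Frame 2: ATG TGG CAC TAG AGT TCA TGG CCT AAA — ATG at 2, stop TAG at 11 → 12 nt.
Frame 3: TGT GGC ACT AGA GTT CAT GGC CTA AAG — no ATG→stop ORF.
Longest: frame 2, positions 2–13, 12 nt = 4 codons = 3 aa. → 12 nucleotides.

12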